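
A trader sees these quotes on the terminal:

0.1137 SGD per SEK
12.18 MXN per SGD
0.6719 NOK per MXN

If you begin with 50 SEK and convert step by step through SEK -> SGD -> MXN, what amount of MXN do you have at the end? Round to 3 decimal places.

69.243

50 SEK × 0.1137 = 5.685 SGD
5.685 SGD × 12.18 = 69.2433 MXN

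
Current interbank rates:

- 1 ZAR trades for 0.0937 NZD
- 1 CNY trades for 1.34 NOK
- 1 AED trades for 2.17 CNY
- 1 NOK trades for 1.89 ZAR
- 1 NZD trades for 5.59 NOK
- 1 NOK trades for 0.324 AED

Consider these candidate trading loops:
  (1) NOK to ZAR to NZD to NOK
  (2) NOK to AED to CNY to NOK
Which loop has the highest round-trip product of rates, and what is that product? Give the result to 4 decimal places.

0.9899

(1) 1.89 × 0.0937 × 5.59 = 0.98995
(2) 0.324 × 2.17 × 1.34 = 0.94213
Highest is cycle (1) at 0.9899 (≤1, no arbitrage).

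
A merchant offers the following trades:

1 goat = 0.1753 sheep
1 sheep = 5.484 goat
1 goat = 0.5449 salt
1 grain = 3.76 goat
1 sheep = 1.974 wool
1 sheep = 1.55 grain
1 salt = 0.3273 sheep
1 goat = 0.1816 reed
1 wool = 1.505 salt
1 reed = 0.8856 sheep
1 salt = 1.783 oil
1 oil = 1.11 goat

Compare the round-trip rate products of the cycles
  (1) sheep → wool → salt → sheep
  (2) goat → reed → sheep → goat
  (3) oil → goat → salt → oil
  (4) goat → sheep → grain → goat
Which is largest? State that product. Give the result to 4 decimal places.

1.0784

(1) 1.974 × 1.505 × 0.3273 = 0.97237
(2) 0.1816 × 0.8856 × 5.484 = 0.88196
(3) 1.11 × 0.5449 × 1.783 = 1.07843
(4) 0.1753 × 1.55 × 3.76 = 1.02165
Highest is cycle (3) at 1.0784 (>1, arbitrage).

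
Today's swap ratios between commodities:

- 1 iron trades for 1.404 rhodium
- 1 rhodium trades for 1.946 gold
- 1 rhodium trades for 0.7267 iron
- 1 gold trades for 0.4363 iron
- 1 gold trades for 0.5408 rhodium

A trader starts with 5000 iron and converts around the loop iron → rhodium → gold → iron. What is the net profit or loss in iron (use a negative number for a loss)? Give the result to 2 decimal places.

960.26

5000 iron × 1.404 = 7020 rhodium
7020 rhodium × 1.946 = 13660.92 gold
13660.92 gold × 0.4363 = 5960.259396 iron
Net change: 5960.259396 − 5000 = 960.259396 iron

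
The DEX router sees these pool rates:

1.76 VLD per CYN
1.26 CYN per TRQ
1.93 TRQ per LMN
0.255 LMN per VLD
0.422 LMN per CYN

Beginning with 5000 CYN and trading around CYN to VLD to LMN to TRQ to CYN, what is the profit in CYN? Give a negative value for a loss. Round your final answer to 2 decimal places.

456.96

5000 CYN × 1.76 = 8800 VLD
8800 VLD × 0.255 = 2244 LMN
2244 LMN × 1.93 = 4330.92 TRQ
4330.92 TRQ × 1.26 = 5456.9592 CYN
Net change: 5456.9592 − 5000 = 456.9592 CYN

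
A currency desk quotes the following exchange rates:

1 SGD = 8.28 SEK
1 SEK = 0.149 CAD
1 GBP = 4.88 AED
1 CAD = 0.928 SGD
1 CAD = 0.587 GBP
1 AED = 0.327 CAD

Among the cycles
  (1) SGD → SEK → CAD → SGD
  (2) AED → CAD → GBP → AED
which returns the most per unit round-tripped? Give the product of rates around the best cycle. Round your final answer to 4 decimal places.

(1) 8.28 × 0.149 × 0.928 = 1.14489
(2) 0.327 × 0.587 × 4.88 = 0.93671
Highest is cycle (1) at 1.1449 (>1, arbitrage).

1.1449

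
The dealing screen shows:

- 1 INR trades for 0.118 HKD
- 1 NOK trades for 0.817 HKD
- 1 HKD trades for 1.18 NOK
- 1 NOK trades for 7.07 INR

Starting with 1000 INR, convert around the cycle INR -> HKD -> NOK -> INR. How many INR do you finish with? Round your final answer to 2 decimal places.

1000 INR × 0.118 = 118 HKD
118 HKD × 1.18 = 139.24 NOK
139.24 NOK × 7.07 = 984.4268 INR

984.43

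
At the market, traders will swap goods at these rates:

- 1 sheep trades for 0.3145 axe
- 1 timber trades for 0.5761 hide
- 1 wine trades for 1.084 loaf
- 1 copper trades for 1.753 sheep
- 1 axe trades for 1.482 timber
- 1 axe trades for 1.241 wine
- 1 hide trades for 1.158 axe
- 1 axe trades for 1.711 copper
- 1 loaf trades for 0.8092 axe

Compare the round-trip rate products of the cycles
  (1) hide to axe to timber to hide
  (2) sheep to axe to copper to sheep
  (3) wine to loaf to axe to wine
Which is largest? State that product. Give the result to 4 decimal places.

1.0886

(1) 1.158 × 1.482 × 0.5761 = 0.98868
(2) 0.3145 × 1.711 × 1.753 = 0.94331
(3) 1.084 × 0.8092 × 1.241 = 1.08857
Highest is cycle (3) at 1.0886 (>1, arbitrage).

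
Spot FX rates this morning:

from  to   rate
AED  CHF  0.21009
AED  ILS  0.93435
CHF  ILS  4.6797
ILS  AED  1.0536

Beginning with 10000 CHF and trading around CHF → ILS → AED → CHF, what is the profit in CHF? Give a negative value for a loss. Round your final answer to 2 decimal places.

10000 CHF × 4.6797 = 46797 ILS
46797 ILS × 1.0536 = 49305.3192 AED
49305.3192 AED × 0.21009 = 10358.554510728 CHF
Net change: 10358.554510728 − 10000 = 358.554510728 CHF

358.55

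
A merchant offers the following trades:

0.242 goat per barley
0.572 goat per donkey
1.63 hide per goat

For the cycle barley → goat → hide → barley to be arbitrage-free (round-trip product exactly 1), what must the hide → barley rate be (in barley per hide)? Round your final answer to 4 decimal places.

2.5351

Known legs of the cycle: 0.242 × 1.63 = 0.39446
For no arbitrage the full-cycle product must be 1, so the missing rate is 1 / 0.39446 ≈ 2.535111.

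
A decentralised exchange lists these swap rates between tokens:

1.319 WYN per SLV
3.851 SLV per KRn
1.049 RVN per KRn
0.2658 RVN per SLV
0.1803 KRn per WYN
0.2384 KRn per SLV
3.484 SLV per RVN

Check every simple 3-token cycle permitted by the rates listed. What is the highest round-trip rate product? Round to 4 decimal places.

SLV→WYN→KRn→SLV: 1.319 × 0.1803 × 3.851 = 0.91583
SLV→KRn→RVN→SLV: 0.2384 × 1.049 × 3.484 = 0.87128
Maximum is SLV→WYN→KRn→SLV at 0.9158; no arbitrage — every cycle loses value.

0.9158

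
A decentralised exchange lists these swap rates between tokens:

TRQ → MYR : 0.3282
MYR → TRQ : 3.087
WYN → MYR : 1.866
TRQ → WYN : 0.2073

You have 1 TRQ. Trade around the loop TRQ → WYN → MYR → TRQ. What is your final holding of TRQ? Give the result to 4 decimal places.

1 TRQ × 0.2073 = 0.2073 WYN
0.2073 WYN × 1.866 = 0.3868218 MYR
0.3868218 MYR × 3.087 = 1.1941188966 TRQ

1.1941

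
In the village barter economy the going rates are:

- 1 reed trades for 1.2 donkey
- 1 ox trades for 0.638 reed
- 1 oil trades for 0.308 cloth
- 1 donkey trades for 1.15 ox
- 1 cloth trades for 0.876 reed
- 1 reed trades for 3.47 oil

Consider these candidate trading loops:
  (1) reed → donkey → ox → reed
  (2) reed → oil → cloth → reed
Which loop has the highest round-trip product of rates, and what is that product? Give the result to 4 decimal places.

(1) 1.2 × 1.15 × 0.638 = 0.88044
(2) 3.47 × 0.308 × 0.876 = 0.93623
Highest is cycle (2) at 0.9362 (≤1, no arbitrage).

0.9362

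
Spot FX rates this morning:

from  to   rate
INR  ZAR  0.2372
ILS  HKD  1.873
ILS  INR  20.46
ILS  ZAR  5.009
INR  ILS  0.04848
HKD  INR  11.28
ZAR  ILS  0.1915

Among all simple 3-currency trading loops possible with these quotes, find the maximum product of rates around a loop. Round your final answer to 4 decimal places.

1.0243

ILS→HKD→INR→ILS: 1.873 × 11.28 × 0.04848 = 1.02426
ILS→INR→ZAR→ILS: 20.46 × 0.2372 × 0.1915 = 0.92937
Maximum is ILS→HKD→INR→ILS at 1.0243; arbitrage exists.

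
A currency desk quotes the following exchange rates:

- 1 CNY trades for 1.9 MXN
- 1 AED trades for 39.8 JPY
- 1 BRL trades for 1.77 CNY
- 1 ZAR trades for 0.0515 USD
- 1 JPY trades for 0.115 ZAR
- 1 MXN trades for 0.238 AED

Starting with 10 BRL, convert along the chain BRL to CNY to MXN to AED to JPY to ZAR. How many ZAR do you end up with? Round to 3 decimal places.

36.634

10 BRL × 1.77 = 17.7 CNY
17.7 CNY × 1.9 = 33.63 MXN
33.63 MXN × 0.238 = 8.00394 AED
8.00394 AED × 39.8 = 318.556812 JPY
318.556812 JPY × 0.115 = 36.63403338 ZAR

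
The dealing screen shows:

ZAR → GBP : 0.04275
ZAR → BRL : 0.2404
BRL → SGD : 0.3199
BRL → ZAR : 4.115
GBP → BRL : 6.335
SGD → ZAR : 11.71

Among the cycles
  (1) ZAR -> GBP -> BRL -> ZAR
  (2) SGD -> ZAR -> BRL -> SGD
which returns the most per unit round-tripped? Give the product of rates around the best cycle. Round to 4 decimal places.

(1) 0.04275 × 6.335 × 4.115 = 1.11443
(2) 11.71 × 0.2404 × 0.3199 = 0.90055
Highest is cycle (1) at 1.1144 (>1, arbitrage).

1.1144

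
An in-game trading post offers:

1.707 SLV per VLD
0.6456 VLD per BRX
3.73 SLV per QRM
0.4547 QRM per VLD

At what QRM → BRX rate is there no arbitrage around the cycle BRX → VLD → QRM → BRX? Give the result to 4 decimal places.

3.4065

Known legs of the cycle: 0.6456 × 0.4547 = 0.29355432
For no arbitrage the full-cycle product must be 1, so the missing rate is 1 / 0.29355432 ≈ 3.406525.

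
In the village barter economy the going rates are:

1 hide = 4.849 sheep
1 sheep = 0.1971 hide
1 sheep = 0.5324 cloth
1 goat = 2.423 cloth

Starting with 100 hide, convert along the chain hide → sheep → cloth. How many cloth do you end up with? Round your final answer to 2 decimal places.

100 hide × 4.849 = 484.9 sheep
484.9 sheep × 0.5324 = 258.16076 cloth

258.16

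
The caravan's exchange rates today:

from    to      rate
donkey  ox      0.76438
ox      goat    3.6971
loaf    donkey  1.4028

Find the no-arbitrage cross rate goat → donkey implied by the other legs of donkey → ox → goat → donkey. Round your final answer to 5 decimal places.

Known legs of the cycle: 0.76438 × 3.6971 = 2.825989298
For no arbitrage the full-cycle product must be 1, so the missing rate is 1 / 2.825989298 ≈ 0.3538584.

0.35386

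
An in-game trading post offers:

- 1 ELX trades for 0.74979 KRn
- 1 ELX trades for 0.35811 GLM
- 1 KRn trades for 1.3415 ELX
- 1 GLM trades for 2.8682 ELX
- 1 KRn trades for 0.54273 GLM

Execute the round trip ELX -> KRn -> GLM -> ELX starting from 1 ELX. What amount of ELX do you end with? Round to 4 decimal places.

1.1672

1 ELX × 0.74979 = 0.74979 KRn
0.74979 KRn × 0.54273 = 0.4069335267 GLM
0.4069335267 GLM × 2.8682 = 1.16716674128094 ELX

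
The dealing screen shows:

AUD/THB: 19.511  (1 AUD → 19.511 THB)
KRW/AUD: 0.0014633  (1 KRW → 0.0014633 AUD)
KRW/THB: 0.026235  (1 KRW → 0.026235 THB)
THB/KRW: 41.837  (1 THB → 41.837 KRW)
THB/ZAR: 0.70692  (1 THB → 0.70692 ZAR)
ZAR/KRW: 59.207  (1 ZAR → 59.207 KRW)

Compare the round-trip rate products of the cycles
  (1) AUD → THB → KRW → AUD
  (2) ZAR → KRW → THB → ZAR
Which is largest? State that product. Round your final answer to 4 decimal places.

1.1945

(1) 19.511 × 41.837 × 0.0014633 = 1.19447
(2) 59.207 × 0.026235 × 0.70692 = 1.09806
Highest is cycle (1) at 1.1945 (>1, arbitrage).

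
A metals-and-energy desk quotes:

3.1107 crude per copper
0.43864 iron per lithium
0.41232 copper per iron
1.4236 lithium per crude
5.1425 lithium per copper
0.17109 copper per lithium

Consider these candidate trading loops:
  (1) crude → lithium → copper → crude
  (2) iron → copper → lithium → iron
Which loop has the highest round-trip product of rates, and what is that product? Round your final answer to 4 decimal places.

0.9301

(1) 1.4236 × 0.17109 × 3.1107 = 0.75765
(2) 0.41232 × 5.1425 × 0.43864 = 0.93007
Highest is cycle (2) at 0.9301 (≤1, no arbitrage).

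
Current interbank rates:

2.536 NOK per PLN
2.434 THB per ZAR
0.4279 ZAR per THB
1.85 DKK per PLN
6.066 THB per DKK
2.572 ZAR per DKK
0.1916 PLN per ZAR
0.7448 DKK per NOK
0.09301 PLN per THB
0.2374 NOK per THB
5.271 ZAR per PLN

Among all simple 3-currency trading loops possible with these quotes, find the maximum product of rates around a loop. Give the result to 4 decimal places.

THB→PLN→ZAR→THB: 0.09301 × 5.271 × 2.434 = 1.19328
THB→NOK→DKK→THB: 0.2374 × 0.7448 × 6.066 = 1.07256
THB→PLN→DKK→THB: 0.09301 × 1.85 × 6.066 = 1.04377
PLN→DKK→ZAR→PLN: 1.85 × 2.572 × 0.1916 = 0.91167
Maximum is THB→PLN→ZAR→THB at 1.1933; arbitrage exists.

1.1933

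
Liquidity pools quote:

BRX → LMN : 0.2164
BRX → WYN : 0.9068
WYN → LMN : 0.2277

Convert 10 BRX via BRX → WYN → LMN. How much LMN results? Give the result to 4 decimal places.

10 BRX × 0.9068 = 9.068 WYN
9.068 WYN × 0.2277 = 2.0647836 LMN

2.0648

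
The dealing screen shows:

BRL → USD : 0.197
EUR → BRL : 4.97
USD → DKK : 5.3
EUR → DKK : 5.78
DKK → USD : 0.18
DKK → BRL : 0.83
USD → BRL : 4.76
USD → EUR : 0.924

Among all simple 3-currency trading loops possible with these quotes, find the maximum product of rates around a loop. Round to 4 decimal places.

0.9613

USD→EUR→DKK→USD: 0.924 × 5.78 × 0.18 = 0.96133
USD→EUR→BRL→USD: 0.924 × 4.97 × 0.197 = 0.90468
USD→DKK→BRL→USD: 5.3 × 0.83 × 0.197 = 0.86660
Maximum is USD→EUR→DKK→USD at 0.9613; no arbitrage — every cycle loses value.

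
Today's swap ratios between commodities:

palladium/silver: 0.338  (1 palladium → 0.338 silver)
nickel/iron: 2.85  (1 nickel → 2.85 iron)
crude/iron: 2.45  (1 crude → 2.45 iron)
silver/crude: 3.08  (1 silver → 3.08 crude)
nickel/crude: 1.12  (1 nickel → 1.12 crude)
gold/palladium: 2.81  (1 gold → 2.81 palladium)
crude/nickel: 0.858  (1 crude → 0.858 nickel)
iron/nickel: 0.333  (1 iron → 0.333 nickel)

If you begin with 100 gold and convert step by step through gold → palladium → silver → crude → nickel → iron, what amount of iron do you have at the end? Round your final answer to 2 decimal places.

100 gold × 2.81 = 281 palladium
281 palladium × 0.338 = 94.978 silver
94.978 silver × 3.08 = 292.53224 crude
292.53224 crude × 0.858 = 250.99266192 nickel
250.99266192 nickel × 2.85 = 715.329086472 iron

715.33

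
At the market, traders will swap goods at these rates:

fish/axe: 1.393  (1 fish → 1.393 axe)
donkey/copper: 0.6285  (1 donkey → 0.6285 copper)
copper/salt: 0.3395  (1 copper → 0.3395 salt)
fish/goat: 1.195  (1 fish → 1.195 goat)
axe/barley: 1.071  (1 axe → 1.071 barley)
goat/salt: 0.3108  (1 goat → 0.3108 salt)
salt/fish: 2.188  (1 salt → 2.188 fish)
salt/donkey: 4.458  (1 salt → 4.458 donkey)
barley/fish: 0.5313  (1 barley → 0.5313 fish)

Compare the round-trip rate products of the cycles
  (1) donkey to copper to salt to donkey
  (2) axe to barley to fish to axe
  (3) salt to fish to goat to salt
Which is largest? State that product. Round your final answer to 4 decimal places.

0.9512

(1) 0.6285 × 0.3395 × 4.458 = 0.95123
(2) 1.071 × 0.5313 × 1.393 = 0.79265
(3) 2.188 × 1.195 × 0.3108 = 0.81264
Highest is cycle (1) at 0.9512 (≤1, no arbitrage).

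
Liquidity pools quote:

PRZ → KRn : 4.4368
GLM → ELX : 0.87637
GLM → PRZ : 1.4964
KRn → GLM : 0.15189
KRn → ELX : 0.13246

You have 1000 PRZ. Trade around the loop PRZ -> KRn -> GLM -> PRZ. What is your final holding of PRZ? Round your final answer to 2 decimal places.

1000 PRZ × 4.4368 = 4436.8 KRn
4436.8 KRn × 0.15189 = 673.905552 GLM
673.905552 GLM × 1.4964 = 1008.4322680128 PRZ

1008.43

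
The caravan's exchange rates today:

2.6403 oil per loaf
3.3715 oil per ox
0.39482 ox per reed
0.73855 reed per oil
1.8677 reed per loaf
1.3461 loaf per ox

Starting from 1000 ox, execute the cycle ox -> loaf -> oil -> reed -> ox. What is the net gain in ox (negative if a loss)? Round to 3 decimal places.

36.358

1000 ox × 1.3461 = 1346.1 loaf
1346.1 loaf × 2.6403 = 3554.10783 oil
3554.10783 oil × 0.73855 = 2624.8863378465 reed
2624.8863378465 reed × 0.39482 = 1036.35762390855513 ox
Net change: 1036.35762390855513 − 1000 = 36.35762390855513 ox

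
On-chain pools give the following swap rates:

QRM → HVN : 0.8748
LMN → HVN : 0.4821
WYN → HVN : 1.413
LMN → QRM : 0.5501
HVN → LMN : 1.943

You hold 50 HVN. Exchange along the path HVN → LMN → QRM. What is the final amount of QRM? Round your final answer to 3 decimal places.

53.442

50 HVN × 1.943 = 97.15 LMN
97.15 LMN × 0.5501 = 53.442215 QRM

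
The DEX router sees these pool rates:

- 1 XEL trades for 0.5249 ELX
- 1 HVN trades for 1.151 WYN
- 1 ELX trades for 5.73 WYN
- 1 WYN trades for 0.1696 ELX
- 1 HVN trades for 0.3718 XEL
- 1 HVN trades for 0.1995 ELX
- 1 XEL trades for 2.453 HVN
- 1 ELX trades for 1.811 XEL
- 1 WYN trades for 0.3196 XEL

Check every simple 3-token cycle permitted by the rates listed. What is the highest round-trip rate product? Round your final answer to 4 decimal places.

0.9613

WYN→XEL→ELX→WYN: 0.3196 × 0.5249 × 5.73 = 0.96125
WYN→XEL→HVN→WYN: 0.3196 × 2.453 × 1.151 = 0.90236
XEL→HVN→ELX→XEL: 2.453 × 0.1995 × 1.811 = 0.88626
Maximum is WYN→XEL→ELX→WYN at 0.9613; no arbitrage — every cycle loses value.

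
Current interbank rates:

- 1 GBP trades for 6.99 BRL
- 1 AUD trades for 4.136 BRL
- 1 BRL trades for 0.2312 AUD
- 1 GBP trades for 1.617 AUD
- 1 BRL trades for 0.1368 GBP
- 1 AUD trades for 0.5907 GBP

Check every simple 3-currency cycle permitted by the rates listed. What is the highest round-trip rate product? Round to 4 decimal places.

AUD→GBP→BRL→AUD: 0.5907 × 6.99 × 0.2312 = 0.95462
AUD→BRL→GBP→AUD: 4.136 × 0.1368 × 1.617 = 0.91491
Maximum is AUD→GBP→BRL→AUD at 0.9546; no arbitrage — every cycle loses value.

0.9546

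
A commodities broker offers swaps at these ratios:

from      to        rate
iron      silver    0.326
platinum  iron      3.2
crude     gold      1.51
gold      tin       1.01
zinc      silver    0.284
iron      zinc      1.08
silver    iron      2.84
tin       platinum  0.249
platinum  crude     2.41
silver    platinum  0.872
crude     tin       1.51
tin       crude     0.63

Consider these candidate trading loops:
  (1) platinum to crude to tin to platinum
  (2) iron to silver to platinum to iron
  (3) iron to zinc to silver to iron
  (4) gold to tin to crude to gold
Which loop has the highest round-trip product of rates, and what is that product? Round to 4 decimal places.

0.9608

(1) 2.41 × 1.51 × 0.249 = 0.90614
(2) 0.326 × 0.872 × 3.2 = 0.90967
(3) 1.08 × 0.284 × 2.84 = 0.87108
(4) 1.01 × 0.63 × 1.51 = 0.96081
Highest is cycle (4) at 0.9608 (≤1, no arbitrage).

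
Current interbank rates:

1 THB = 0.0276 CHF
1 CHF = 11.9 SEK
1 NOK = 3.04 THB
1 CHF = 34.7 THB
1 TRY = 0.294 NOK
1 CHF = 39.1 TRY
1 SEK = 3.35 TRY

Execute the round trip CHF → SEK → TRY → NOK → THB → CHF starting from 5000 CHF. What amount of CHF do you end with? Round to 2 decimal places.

4916.90

5000 CHF × 11.9 = 59500 SEK
59500 SEK × 3.35 = 199325 TRY
199325 TRY × 0.294 = 58601.55 NOK
58601.55 NOK × 3.04 = 178148.712 THB
178148.712 THB × 0.0276 = 4916.9044512 CHF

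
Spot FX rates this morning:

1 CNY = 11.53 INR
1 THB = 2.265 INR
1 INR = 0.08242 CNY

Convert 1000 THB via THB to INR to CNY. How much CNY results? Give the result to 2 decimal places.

186.68

1000 THB × 2.265 = 2265 INR
2265 INR × 0.08242 = 186.6813 CNY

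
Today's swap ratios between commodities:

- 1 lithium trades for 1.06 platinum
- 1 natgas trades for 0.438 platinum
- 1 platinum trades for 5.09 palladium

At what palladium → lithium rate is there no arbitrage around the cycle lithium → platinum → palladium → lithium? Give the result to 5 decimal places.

0.18534

Known legs of the cycle: 1.06 × 5.09 = 5.3954
For no arbitrage the full-cycle product must be 1, so the missing rate is 1 / 5.3954 ≈ 0.1853431.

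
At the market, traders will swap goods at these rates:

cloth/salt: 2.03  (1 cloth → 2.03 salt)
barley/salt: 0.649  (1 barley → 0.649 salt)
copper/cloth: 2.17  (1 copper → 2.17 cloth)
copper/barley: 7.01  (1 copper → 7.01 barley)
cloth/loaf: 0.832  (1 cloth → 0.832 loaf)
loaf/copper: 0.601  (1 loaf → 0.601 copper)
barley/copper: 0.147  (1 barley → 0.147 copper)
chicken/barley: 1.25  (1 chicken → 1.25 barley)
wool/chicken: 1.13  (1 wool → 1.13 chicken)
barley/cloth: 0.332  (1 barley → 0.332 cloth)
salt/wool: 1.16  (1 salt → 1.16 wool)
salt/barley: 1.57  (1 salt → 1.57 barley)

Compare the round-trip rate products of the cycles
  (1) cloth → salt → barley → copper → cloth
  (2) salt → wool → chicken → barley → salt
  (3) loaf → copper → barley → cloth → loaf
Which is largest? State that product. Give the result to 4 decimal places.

(1) 2.03 × 1.57 × 0.147 × 2.17 = 1.01665
(2) 1.16 × 1.13 × 1.25 × 0.649 = 1.06339
(3) 0.601 × 7.01 × 0.332 × 0.832 = 1.16373
Highest is cycle (3) at 1.1637 (>1, arbitrage).

1.1637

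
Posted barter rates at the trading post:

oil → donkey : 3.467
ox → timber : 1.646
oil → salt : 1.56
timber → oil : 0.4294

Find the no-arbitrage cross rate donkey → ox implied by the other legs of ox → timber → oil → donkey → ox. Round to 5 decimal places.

0.40809

Known legs of the cycle: 1.646 × 0.4294 × 3.467 = 2.4504492508
For no arbitrage the full-cycle product must be 1, so the missing rate is 1 / 2.4504492508 ≈ 0.4080884.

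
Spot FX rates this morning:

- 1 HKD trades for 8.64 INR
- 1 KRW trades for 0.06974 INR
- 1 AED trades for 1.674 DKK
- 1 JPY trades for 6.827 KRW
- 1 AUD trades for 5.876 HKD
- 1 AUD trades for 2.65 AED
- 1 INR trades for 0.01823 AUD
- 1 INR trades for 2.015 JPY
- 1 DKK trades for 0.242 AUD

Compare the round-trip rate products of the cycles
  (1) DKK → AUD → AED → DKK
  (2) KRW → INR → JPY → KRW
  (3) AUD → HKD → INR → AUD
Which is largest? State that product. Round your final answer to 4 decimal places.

1.0735

(1) 0.242 × 2.65 × 1.674 = 1.07354
(2) 0.06974 × 2.015 × 6.827 = 0.95937
(3) 5.876 × 8.64 × 0.01823 = 0.92551
Highest is cycle (1) at 1.0735 (>1, arbitrage).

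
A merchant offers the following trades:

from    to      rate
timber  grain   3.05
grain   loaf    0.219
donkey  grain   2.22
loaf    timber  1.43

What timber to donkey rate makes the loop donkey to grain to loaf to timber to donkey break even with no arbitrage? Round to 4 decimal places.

Known legs of the cycle: 2.22 × 0.219 × 1.43 = 0.6952374
For no arbitrage the full-cycle product must be 1, so the missing rate is 1 / 0.6952374 ≈ 1.438358.

1.4384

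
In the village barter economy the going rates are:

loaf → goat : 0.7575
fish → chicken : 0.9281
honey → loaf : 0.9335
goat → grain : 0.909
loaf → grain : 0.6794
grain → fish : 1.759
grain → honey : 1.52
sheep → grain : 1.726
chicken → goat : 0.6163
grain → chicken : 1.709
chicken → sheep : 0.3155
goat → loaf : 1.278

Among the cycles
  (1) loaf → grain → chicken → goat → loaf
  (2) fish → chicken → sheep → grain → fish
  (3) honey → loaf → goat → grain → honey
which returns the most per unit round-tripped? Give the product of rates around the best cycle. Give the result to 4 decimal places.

0.9770

(1) 0.6794 × 1.709 × 0.6163 × 1.278 = 0.91451
(2) 0.9281 × 0.3155 × 1.726 × 1.759 = 0.88900
(3) 0.9335 × 0.7575 × 0.909 × 1.52 = 0.97702
Highest is cycle (3) at 0.9770 (≤1, no arbitrage).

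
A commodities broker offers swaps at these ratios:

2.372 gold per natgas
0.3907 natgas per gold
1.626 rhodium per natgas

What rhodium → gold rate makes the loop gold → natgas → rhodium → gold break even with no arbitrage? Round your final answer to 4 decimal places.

Known legs of the cycle: 0.3907 × 1.626 = 0.6352782
For no arbitrage the full-cycle product must be 1, so the missing rate is 1 / 0.6352782 ≈ 1.574114.

1.5741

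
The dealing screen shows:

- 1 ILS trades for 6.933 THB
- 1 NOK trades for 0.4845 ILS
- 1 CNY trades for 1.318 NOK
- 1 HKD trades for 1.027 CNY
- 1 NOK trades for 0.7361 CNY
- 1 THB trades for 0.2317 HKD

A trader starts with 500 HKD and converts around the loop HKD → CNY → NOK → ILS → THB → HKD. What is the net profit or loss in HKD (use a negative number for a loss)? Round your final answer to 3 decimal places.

26.741

500 HKD × 1.027 = 513.5 CNY
513.5 CNY × 1.318 = 676.793 NOK
676.793 NOK × 0.4845 = 327.9062085 ILS
327.9062085 ILS × 6.933 = 2273.3737435305 THB
2273.3737435305 THB × 0.2317 = 526.74069637601685 HKD
Net change: 526.74069637601685 − 500 = 26.74069637601685 HKD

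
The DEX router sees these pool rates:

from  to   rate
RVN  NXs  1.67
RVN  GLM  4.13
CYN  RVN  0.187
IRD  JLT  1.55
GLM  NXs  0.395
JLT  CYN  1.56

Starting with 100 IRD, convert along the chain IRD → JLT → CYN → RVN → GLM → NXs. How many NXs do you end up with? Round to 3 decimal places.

73.764

100 IRD × 1.55 = 155 JLT
155 JLT × 1.56 = 241.8 CYN
241.8 CYN × 0.187 = 45.2166 RVN
45.2166 RVN × 4.13 = 186.744558 GLM
186.744558 GLM × 0.395 = 73.76410041 NXs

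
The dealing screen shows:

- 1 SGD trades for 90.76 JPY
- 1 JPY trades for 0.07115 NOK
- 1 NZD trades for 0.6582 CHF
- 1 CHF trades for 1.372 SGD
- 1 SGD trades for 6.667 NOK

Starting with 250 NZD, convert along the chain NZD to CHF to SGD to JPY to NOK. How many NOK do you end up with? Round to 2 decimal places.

1457.88

250 NZD × 0.6582 = 164.55 CHF
164.55 CHF × 1.372 = 225.7626 SGD
225.7626 SGD × 90.76 = 20490.213576 JPY
20490.213576 JPY × 0.07115 = 1457.8786959324 NOK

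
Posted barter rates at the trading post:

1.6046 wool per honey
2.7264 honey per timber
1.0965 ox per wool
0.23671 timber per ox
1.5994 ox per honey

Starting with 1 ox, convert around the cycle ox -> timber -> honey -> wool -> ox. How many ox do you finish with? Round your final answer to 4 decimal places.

1 ox × 0.23671 = 0.23671 timber
0.23671 timber × 2.7264 = 0.645366144 honey
0.645366144 honey × 1.6046 = 1.0355545146624 wool
1.0355545146624 wool × 1.0965 = 1.1354855253273216 ox

1.1355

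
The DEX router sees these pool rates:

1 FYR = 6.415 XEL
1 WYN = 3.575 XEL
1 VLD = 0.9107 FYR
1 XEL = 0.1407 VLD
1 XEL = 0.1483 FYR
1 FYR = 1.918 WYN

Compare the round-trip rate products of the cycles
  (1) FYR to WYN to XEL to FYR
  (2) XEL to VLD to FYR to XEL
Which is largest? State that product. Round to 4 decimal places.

1.0169

(1) 1.918 × 3.575 × 0.1483 = 1.01687
(2) 0.1407 × 0.9107 × 6.415 = 0.82199
Highest is cycle (1) at 1.0169 (>1, arbitrage).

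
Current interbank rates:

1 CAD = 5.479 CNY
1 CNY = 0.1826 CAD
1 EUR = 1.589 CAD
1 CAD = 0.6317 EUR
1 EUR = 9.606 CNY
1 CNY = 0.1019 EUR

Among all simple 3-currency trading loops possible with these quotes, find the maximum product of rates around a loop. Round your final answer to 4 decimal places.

CAD→EUR→CNY→CAD: 0.6317 × 9.606 × 0.1826 = 1.10804
CAD→CNY→EUR→CAD: 5.479 × 0.1019 × 1.589 = 0.88715
Maximum is CAD→EUR→CNY→CAD at 1.1080; arbitrage exists.

1.1080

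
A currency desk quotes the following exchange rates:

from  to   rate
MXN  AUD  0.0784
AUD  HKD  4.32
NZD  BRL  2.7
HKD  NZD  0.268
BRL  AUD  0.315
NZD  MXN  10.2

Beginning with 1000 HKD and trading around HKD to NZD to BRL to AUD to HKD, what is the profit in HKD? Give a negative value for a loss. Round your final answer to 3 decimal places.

-15.325

1000 HKD × 0.268 = 268 NZD
268 NZD × 2.7 = 723.6 BRL
723.6 BRL × 0.315 = 227.934 AUD
227.934 AUD × 4.32 = 984.67488 HKD
Net change: 984.67488 − 1000 = -15.32512 HKD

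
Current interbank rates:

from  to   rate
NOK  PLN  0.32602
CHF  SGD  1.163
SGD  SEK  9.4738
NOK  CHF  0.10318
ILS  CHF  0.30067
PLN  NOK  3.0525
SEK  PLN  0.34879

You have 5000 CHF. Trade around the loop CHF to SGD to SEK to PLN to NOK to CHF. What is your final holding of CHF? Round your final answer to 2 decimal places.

5000 CHF × 1.163 = 5815 SGD
5815 SGD × 9.4738 = 55090.147 SEK
55090.147 SEK × 0.34879 = 19214.89237213 PLN
19214.89237213 PLN × 3.0525 = 58653.458965926825 NOK
58653.458965926825 NOK × 0.10318 = 6051.8638961043298035 CHF

6051.86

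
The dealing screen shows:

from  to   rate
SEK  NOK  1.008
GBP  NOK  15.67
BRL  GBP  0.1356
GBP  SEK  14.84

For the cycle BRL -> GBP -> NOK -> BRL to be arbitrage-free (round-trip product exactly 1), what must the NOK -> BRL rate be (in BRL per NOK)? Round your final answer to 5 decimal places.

0.47062

Known legs of the cycle: 0.1356 × 15.67 = 2.124852
For no arbitrage the full-cycle product must be 1, so the missing rate is 1 / 2.124852 ≈ 0.4706210.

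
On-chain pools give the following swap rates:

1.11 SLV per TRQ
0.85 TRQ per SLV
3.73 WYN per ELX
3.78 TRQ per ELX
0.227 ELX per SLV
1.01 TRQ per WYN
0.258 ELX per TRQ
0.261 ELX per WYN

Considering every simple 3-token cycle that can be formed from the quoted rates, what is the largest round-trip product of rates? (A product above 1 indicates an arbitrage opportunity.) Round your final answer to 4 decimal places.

ELX→WYN→TRQ→ELX: 3.73 × 1.01 × 0.258 = 0.97196
ELX→TRQ→SLV→ELX: 3.78 × 1.11 × 0.227 = 0.95245
Maximum is ELX→WYN→TRQ→ELX at 0.9720; no arbitrage — every cycle loses value.

0.9720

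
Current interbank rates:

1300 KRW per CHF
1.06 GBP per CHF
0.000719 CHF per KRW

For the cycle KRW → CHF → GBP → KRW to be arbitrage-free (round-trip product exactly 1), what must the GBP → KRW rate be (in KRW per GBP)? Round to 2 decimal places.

Known legs of the cycle: 0.000719 × 1.06 = 0.00076214
For no arbitrage the full-cycle product must be 1, so the missing rate is 1 / 0.00076214 ≈ 1312.0949.

1312.09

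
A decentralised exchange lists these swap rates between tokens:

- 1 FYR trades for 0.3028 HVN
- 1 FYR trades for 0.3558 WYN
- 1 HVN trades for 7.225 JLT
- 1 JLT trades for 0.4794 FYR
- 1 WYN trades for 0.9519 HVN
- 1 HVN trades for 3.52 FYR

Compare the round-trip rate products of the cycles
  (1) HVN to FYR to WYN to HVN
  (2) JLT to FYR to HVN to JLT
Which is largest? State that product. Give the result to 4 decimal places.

(1) 3.52 × 0.3558 × 0.9519 = 1.19217
(2) 0.4794 × 0.3028 × 7.225 = 1.04880
Highest is cycle (1) at 1.1922 (>1, arbitrage).

1.1922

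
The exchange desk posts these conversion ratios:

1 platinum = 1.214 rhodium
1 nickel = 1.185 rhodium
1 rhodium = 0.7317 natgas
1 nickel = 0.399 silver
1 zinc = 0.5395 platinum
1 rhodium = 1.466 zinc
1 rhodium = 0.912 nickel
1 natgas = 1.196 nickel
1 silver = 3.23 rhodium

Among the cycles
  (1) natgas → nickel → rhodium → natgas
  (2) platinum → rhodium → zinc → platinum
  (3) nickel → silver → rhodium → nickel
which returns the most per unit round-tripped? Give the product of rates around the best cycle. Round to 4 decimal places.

(1) 1.196 × 1.185 × 0.7317 = 1.03701
(2) 1.214 × 1.466 × 0.5395 = 0.96016
(3) 0.399 × 3.23 × 0.912 = 1.17536
Highest is cycle (3) at 1.1754 (>1, arbitrage).

1.1754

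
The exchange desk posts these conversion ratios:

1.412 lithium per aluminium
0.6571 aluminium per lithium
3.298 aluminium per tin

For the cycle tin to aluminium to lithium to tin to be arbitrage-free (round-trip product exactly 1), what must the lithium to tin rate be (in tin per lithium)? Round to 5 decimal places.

0.21474

Known legs of the cycle: 3.298 × 1.412 = 4.656776
For no arbitrage the full-cycle product must be 1, so the missing rate is 1 / 4.656776 ≈ 0.2147408.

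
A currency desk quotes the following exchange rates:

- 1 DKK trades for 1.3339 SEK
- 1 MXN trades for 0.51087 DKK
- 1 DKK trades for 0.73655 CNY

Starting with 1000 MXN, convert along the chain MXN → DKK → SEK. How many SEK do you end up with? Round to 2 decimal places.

1000 MXN × 0.51087 = 510.87 DKK
510.87 DKK × 1.3339 = 681.449493 SEK

681.45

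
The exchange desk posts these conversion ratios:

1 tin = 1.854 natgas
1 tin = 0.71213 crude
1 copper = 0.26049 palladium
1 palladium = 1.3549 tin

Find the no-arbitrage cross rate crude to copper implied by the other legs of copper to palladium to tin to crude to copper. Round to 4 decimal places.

Known legs of the cycle: 0.26049 × 1.3549 × 0.71213 = 0.25133766743913
For no arbitrage the full-cycle product must be 1, so the missing rate is 1 / 0.25133766743913 ≈ 3.978711.

3.9787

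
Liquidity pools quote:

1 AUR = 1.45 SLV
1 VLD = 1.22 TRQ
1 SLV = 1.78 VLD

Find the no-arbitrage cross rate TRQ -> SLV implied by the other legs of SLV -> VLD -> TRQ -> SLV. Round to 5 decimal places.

Known legs of the cycle: 1.78 × 1.22 = 2.1716
For no arbitrage the full-cycle product must be 1, so the missing rate is 1 / 2.1716 ≈ 0.4604900.

0.46049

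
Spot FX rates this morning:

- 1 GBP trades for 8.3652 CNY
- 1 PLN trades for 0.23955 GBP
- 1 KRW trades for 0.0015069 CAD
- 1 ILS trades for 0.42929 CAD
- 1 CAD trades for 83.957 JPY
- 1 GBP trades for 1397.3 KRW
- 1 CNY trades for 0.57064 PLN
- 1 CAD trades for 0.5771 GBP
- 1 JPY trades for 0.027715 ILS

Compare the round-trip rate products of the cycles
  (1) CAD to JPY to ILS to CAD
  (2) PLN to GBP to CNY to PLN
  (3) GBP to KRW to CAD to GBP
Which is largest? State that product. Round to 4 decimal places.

1.2151

(1) 83.957 × 0.027715 × 0.42929 = 0.99890
(2) 0.23955 × 8.3652 × 0.57064 = 1.14350
(3) 1397.3 × 0.0015069 × 0.5771 = 1.21514
Highest is cycle (3) at 1.2151 (>1, arbitrage).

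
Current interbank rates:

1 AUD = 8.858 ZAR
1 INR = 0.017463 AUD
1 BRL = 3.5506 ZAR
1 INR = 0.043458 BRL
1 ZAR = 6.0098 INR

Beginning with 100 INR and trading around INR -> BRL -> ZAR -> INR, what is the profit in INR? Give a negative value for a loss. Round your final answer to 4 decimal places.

100 INR × 0.043458 = 4.3458 BRL
4.3458 BRL × 3.5506 = 15.43019748 ZAR
15.43019748 ZAR × 6.0098 = 92.732400815304 INR
Net change: 92.732400815304 − 100 = -7.267599184696 INR

-7.2676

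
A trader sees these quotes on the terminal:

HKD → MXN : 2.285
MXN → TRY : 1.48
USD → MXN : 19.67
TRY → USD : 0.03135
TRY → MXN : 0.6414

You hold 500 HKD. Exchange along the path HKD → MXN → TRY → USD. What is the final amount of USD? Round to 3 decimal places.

53.010

500 HKD × 2.285 = 1142.5 MXN
1142.5 MXN × 1.48 = 1690.9 TRY
1690.9 TRY × 0.03135 = 53.009715 USD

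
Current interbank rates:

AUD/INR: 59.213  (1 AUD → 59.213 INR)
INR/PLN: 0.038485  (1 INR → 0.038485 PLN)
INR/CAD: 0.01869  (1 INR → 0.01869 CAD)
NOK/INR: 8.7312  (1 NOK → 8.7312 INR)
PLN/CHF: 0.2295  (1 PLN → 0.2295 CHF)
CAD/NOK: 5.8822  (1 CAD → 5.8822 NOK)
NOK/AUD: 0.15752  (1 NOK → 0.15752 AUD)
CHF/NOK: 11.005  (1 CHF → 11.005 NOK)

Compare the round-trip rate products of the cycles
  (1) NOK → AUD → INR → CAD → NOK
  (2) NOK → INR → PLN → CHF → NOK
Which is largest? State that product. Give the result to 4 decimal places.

(1) 0.15752 × 59.213 × 0.01869 × 5.8822 = 1.02542
(2) 8.7312 × 0.038485 × 0.2295 × 11.005 = 0.84867
Highest is cycle (1) at 1.0254 (>1, arbitrage).

1.0254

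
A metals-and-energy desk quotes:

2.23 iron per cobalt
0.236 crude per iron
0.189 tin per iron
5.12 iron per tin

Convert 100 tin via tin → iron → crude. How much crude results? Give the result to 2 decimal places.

120.83

100 tin × 5.12 = 512 iron
512 iron × 0.236 = 120.832 crude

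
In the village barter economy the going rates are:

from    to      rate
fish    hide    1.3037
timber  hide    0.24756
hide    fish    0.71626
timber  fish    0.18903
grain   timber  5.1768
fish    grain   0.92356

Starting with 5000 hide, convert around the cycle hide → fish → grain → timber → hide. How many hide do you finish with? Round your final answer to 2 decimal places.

4238.85

5000 hide × 0.71626 = 3581.3 fish
3581.3 fish × 0.92356 = 3307.545428 grain
3307.545428 grain × 5.1768 = 17122.5011716704 timber
17122.5011716704 timber × 0.24756 = 4238.846390058724224 hide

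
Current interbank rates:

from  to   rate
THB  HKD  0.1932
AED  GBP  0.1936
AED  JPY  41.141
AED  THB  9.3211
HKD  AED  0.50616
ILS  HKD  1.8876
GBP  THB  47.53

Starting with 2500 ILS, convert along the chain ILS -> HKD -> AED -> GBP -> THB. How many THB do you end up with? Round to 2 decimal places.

21979.15

2500 ILS × 1.8876 = 4719 HKD
4719 HKD × 0.50616 = 2388.56904 AED
2388.56904 AED × 0.1936 = 462.426966144 GBP
462.426966144 GBP × 47.53 = 21979.15370082432 THB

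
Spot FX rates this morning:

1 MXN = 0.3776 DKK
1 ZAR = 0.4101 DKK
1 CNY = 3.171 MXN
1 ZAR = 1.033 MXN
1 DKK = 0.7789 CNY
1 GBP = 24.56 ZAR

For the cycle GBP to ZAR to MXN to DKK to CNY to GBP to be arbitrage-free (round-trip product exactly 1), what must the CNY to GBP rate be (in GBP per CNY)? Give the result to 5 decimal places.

Known legs of the cycle: 24.56 × 1.033 × 0.3776 × 0.7789 = 7.4617788508672
For no arbitrage the full-cycle product must be 1, so the missing rate is 1 / 7.4617788508672 ≈ 0.1340163.

0.13402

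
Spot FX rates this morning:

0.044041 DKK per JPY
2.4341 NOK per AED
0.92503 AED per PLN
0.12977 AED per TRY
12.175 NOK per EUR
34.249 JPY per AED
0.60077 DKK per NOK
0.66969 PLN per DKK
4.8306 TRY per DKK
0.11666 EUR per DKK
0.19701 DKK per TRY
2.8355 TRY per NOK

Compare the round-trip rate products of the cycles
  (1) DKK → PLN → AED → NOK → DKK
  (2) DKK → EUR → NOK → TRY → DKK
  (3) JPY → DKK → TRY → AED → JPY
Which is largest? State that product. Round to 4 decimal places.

0.9455

(1) 0.66969 × 0.92503 × 2.4341 × 0.60077 = 0.90589
(2) 0.11666 × 12.175 × 2.8355 × 0.19701 = 0.79343
(3) 0.044041 × 4.8306 × 0.12977 × 34.249 = 0.94554
Highest is cycle (3) at 0.9455 (≤1, no arbitrage).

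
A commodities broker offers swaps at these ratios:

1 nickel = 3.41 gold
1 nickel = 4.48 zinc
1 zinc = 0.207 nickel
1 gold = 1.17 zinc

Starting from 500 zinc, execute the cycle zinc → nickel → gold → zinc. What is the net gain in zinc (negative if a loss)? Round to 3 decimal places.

500 zinc × 0.207 = 103.5 nickel
103.5 nickel × 3.41 = 352.935 gold
352.935 gold × 1.17 = 412.93395 zinc
Net change: 412.93395 − 500 = -87.06605 zinc

-87.066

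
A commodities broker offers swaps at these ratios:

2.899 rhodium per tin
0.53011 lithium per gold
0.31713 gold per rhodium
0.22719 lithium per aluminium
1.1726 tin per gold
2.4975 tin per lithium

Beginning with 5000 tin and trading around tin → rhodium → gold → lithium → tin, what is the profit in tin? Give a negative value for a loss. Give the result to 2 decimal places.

1085.93

5000 tin × 2.899 = 14495 rhodium
14495 rhodium × 0.31713 = 4596.79935 gold
4596.79935 gold × 0.53011 = 2436.8093034285 lithium
2436.8093034285 lithium × 2.4975 = 6085.93123531267875 tin
Net change: 6085.93123531267875 − 5000 = 1085.93123531267875 tin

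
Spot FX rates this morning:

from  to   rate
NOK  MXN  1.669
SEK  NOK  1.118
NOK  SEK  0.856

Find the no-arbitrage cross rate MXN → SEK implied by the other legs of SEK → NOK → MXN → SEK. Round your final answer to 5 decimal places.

0.53592

Known legs of the cycle: 1.118 × 1.669 = 1.865942
For no arbitrage the full-cycle product must be 1, so the missing rate is 1 / 1.865942 ≈ 0.5359223.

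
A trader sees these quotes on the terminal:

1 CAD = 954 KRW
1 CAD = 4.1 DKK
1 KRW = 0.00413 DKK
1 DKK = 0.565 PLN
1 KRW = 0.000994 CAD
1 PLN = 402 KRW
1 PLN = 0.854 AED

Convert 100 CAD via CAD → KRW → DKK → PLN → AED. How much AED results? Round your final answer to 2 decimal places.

100 CAD × 954 = 95400 KRW
95400 KRW × 0.00413 = 394.002 DKK
394.002 DKK × 0.565 = 222.61113 PLN
222.61113 PLN × 0.854 = 190.10990502 AED

190.11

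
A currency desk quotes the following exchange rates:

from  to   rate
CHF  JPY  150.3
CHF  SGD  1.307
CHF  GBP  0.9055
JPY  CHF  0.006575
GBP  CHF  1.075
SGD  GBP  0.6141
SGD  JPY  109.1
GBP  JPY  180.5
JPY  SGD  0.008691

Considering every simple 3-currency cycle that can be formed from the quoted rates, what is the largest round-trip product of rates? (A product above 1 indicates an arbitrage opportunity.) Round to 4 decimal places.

1.0746

JPY→CHF→GBP→JPY: 0.006575 × 0.9055 × 180.5 = 1.07464
SGD→GBP→JPY→SGD: 0.6141 × 180.5 × 0.008691 = 0.96335
SGD→JPY→CHF→SGD: 109.1 × 0.006575 × 1.307 = 0.93755
SGD→GBP→CHF→SGD: 0.6141 × 1.075 × 1.307 = 0.86283
Maximum is JPY→CHF→GBP→JPY at 1.0746; arbitrage exists.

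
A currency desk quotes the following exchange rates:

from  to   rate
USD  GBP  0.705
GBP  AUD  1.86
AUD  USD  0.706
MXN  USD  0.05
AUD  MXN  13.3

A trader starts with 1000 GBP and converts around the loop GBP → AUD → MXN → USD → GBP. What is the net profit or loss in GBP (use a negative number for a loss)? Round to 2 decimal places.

-127.99

1000 GBP × 1.86 = 1860 AUD
1860 AUD × 13.3 = 24738 MXN
24738 MXN × 0.05 = 1236.9 USD
1236.9 USD × 0.705 = 872.0145 GBP
Net change: 872.0145 − 1000 = -127.9855 GBP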